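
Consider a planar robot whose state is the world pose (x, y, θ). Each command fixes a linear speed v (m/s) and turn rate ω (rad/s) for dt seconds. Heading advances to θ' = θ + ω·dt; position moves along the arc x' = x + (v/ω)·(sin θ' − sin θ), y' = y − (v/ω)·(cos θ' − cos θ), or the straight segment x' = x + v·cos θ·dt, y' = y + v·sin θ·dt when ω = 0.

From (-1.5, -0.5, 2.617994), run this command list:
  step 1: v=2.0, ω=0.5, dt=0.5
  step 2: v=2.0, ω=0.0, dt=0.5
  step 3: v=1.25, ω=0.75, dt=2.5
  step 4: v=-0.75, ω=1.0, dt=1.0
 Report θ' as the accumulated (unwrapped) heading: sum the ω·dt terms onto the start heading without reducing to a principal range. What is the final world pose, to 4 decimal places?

step 1: θ'=2.8680 (R=4.0000) → pose (-2.4192, -0.1129, 2.8680)
step 2: θ'=2.8680 (straight) → pose (-3.3820, 0.1573, 2.8680)
step 3: θ'=4.7430 (R=1.6667) → pose (-5.4982, -1.4984, 4.7430)
step 4: θ'=5.7430 (R=-0.7500) → pose (-5.8622, -0.8781, 5.7430)

(-5.8622, -0.8781, 5.7430)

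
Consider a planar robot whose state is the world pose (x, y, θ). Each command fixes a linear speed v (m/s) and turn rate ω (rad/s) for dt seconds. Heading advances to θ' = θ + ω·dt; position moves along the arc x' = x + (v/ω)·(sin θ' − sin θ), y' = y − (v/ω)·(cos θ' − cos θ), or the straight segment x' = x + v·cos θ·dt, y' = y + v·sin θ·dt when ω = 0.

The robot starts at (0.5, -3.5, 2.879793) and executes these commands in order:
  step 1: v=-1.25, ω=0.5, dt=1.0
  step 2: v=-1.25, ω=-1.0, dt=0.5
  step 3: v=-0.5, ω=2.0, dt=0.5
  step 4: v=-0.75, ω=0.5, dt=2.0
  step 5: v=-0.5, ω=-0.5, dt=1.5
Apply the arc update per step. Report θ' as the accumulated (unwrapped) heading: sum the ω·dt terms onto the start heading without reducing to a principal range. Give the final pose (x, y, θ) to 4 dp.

(3.2089, -1.3891, 4.1298)

step 1: θ'=3.3798 (R=-2.5000) → pose (1.7369, -3.5146, 3.3798)
step 2: θ'=2.8798 (R=1.2500) → pose (2.3554, -3.5219, 2.8798)
step 3: θ'=3.8798 (R=-0.2500) → pose (2.5883, -3.4653, 3.8798)
step 4: θ'=4.8798 (R=-1.5000) → pose (3.0579, -2.1059, 4.8798)
step 5: θ'=4.1298 (R=1.0000) → pose (3.2089, -1.3891, 4.1298)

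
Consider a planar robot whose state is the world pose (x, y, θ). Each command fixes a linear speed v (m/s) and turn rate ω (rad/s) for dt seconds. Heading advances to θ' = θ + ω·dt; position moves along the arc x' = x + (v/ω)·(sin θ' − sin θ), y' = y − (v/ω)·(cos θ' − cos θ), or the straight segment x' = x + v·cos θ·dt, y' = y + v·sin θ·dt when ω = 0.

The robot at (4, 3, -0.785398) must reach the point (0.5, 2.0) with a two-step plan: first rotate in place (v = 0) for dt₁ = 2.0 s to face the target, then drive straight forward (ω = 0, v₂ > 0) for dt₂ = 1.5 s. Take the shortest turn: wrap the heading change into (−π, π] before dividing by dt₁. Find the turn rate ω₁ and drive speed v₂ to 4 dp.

heading to target = atan2(2−3, 0.5−4) = -2.8633
Δθ = wrap(-2.8633 − -0.7854) = -2.0779; ω₁ = Δθ/dt₁ = -1.0389
distance = √((0.5−4)² + (2−3)²) = 3.6401; v₂ = distance/dt₂ = 2.4267

ω₁ = -1.0389, v₂ = 2.4267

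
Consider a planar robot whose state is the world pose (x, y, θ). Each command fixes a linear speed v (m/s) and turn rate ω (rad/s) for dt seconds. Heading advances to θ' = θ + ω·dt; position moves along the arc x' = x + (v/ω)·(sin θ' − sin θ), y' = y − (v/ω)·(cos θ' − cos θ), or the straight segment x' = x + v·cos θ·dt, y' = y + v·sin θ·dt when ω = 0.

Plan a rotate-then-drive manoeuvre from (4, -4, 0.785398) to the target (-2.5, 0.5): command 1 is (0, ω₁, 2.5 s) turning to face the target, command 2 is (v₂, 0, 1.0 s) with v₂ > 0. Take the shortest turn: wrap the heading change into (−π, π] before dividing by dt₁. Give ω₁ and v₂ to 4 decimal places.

heading to target = atan2(0.5−-4, -2.5−4) = 2.5360
Δθ = wrap(2.5360 − 0.7854) = 1.7506; ω₁ = Δθ/dt₁ = 0.7003
distance = √((-2.5−4)² + (0.5−-4)²) = 7.9057; v₂ = distance/dt₂ = 7.9057

ω₁ = 0.7003, v₂ = 7.9057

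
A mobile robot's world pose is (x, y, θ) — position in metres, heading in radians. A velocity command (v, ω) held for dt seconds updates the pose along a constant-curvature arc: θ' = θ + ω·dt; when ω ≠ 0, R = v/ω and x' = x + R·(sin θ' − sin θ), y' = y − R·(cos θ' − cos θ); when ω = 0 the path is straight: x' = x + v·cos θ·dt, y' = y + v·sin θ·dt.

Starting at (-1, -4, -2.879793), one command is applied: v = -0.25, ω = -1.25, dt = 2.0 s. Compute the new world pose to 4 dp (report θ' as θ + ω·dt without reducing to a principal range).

(-0.7911, -4.3170, -5.3798)

θ' = -2.8798 + -1.25·2.0 = -5.3798
R = v/ω = -0.25/-1.25 = 0.2000
x' = -1 + 0.2000·(sin -5.3798 − sin -2.8798) = -0.7911
y' = -4 − 0.2000·(cos -5.3798 − cos -2.8798) = -4.3170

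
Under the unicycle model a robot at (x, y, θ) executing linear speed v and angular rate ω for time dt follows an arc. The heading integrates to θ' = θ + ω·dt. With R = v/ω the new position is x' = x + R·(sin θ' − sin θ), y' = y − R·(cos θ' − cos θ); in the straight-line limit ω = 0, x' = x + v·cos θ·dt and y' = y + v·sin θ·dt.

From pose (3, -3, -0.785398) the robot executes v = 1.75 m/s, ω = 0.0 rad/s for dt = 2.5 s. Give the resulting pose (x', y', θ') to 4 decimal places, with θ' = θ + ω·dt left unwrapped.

θ' = -0.7854 + 0.0·2.5 = -0.7854
ω = 0 → straight: x' = 3 + 1.75·cos(-0.7854)·2.5 = 6.0936
y' = -3 + 1.75·sin(-0.7854)·2.5 = -6.0936

(6.0936, -6.0936, -0.7854)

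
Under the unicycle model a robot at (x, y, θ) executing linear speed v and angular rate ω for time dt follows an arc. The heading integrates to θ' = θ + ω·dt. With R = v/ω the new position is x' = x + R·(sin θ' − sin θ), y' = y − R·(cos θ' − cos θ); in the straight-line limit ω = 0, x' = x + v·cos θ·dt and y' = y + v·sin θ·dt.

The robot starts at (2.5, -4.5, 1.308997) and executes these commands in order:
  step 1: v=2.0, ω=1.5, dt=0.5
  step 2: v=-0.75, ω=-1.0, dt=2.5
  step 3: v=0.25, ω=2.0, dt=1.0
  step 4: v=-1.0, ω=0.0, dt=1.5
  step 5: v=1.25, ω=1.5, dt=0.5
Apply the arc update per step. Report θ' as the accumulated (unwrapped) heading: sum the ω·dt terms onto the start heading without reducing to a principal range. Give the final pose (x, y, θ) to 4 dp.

step 1: θ'=2.0590 (R=1.3333) → pose (2.3897, -3.5295, 2.0590)
step 2: θ'=-0.4410 (R=0.7500) → pose (1.4072, -4.5595, -0.4410)
step 3: θ'=1.5590 (R=0.1250) → pose (1.5855, -4.4480, 1.5590)
step 4: θ'=1.5590 (straight) → pose (1.5678, -5.9479, 1.5590)
step 5: θ'=2.3090 (R=0.8333) → pose (1.3509, -5.3772, 2.3090)

(1.3509, -5.3772, 2.3090)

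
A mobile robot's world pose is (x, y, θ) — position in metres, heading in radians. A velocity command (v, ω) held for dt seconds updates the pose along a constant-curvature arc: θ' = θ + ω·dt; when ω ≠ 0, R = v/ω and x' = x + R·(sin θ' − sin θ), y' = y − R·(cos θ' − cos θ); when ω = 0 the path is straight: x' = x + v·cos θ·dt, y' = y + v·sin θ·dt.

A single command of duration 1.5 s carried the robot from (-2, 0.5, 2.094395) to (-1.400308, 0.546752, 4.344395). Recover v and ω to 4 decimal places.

v = -0.5000, ω = 1.5000

Δθ = 4.344395 − 2.094395 = 2.250000
ω = Δθ/dt = 2.250000/1.5 = 1.5000
R = Δx/(sin θ' − sin θ) = -0.3333
v = R·ω = -0.3333·1.5000 = -0.5000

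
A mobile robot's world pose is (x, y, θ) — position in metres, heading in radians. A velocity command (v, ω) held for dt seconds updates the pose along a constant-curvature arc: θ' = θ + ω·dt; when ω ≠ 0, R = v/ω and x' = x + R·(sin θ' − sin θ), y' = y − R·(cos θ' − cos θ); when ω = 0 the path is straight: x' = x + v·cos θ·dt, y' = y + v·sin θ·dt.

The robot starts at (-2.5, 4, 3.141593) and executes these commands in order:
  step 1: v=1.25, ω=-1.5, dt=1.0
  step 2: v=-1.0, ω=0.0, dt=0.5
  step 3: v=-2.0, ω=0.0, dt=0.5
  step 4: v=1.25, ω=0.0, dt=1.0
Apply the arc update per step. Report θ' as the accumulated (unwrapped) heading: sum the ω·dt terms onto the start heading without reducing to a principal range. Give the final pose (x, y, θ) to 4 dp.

step 1: θ'=1.6416 (R=-0.8333) → pose (-3.3312, 4.7744, 1.6416)
step 2: θ'=1.6416 (straight) → pose (-3.2959, 4.2756, 1.6416)
step 3: θ'=1.6416 (straight) → pose (-3.2251, 3.2781, 1.6416)
step 4: θ'=1.6416 (straight) → pose (-3.3136, 4.5250, 1.6416)

(-3.3136, 4.5250, 1.6416)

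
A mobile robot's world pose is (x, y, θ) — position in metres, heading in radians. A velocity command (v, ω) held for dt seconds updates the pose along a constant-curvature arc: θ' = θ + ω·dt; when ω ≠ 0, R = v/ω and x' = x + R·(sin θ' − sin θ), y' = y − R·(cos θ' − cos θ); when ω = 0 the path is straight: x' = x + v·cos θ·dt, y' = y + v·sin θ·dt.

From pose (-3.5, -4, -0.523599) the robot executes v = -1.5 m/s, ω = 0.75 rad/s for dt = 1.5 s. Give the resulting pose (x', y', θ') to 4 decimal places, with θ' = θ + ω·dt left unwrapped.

θ' = -0.5236 + 0.75·1.5 = 0.6014
R = v/ω = -1.5/0.75 = -2.0000
x' = -3.5 + -2.0000·(sin 0.6014 − sin -0.5236) = -5.6316
y' = -4 − -2.0000·(cos 0.6014 − cos -0.5236) = -4.0830

(-5.6316, -4.0830, 0.6014)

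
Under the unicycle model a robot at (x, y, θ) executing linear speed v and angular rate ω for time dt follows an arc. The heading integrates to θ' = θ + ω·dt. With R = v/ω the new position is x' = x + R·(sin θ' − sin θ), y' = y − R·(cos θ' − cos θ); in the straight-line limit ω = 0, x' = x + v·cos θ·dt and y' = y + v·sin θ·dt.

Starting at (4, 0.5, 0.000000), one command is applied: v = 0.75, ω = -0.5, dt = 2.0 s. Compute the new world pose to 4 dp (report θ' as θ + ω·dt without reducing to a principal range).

(5.2622, -0.1895, -1.0000)

θ' = 0.0000 + -0.5·2.0 = -1.0000
R = v/ω = 0.75/-0.5 = -1.5000
x' = 4 + -1.5000·(sin -1.0000 − sin 0.0000) = 5.2622
y' = 0.5 − -1.5000·(cos -1.0000 − cos 0.0000) = -0.1895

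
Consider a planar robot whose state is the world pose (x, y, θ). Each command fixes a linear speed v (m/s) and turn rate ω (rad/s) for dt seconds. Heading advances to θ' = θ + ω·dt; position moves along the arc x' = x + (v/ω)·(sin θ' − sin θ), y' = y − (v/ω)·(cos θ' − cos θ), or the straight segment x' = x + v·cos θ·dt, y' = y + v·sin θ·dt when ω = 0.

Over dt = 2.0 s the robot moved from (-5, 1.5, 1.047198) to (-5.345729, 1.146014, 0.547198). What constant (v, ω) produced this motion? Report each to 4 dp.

v = -0.2500, ω = -0.2500

Δθ = 0.547198 − 1.047198 = -0.500000
ω = Δθ/dt = -0.500000/2.0 = -0.2500
R = −Δy/(cos θ' − cos θ) = 1.0000
v = R·ω = 1.0000·-0.2500 = -0.2500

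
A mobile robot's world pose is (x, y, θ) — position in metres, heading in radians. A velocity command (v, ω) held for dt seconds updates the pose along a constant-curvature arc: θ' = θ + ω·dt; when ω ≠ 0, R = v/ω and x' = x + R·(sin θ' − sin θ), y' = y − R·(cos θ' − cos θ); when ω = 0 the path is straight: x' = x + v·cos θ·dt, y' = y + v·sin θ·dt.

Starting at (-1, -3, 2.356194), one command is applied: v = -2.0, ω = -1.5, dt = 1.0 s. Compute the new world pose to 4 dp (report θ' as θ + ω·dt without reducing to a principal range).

(-0.9357, -4.8166, 0.8562)

θ' = 2.3562 + -1.5·1.0 = 0.8562
R = v/ω = -2.0/-1.5 = 1.3333
x' = -1 + 1.3333·(sin 0.8562 − sin 2.3562) = -0.9357
y' = -3 − 1.3333·(cos 0.8562 − cos 2.3562) = -4.8166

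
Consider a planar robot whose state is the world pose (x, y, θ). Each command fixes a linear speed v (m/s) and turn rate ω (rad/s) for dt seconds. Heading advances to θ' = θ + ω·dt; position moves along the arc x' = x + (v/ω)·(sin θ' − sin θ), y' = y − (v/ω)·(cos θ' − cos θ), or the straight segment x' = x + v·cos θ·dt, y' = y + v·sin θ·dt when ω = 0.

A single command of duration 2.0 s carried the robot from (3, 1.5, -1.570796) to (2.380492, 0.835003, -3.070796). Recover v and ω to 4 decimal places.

Δθ = -3.070796 − -1.570796 = -1.500000
ω = Δθ/dt = -1.500000/2.0 = -0.7500
R = −Δy/(cos θ' − cos θ) = -0.6667
v = R·ω = -0.6667·-0.7500 = 0.5000

v = 0.5000, ω = -0.7500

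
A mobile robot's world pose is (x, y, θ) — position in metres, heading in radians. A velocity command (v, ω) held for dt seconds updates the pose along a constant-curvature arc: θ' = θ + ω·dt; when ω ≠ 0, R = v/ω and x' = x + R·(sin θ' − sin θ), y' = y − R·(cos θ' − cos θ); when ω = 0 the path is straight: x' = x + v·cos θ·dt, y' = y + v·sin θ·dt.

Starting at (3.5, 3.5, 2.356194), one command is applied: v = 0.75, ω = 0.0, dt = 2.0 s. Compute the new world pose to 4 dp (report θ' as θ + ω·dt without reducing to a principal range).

(2.4393, 4.5607, 2.3562)

θ' = 2.3562 + 0.0·2.0 = 2.3562
ω = 0 → straight: x' = 3.5 + 0.75·cos(2.3562)·2.0 = 2.4393
y' = 3.5 + 0.75·sin(2.3562)·2.0 = 4.5607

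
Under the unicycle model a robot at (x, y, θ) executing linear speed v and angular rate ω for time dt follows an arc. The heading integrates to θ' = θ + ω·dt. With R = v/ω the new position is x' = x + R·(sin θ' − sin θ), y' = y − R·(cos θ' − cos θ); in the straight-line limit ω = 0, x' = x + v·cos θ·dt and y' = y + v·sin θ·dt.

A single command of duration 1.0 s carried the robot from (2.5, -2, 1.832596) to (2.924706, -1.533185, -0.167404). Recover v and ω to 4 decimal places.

Δθ = -0.167404 − 1.832596 = -2.000000
ω = Δθ/dt = -2.000000/1.0 = -2.0000
R = −Δy/(cos θ' − cos θ) = -0.3750
v = R·ω = -0.3750·-2.0000 = 0.7500

v = 0.7500, ω = -2.0000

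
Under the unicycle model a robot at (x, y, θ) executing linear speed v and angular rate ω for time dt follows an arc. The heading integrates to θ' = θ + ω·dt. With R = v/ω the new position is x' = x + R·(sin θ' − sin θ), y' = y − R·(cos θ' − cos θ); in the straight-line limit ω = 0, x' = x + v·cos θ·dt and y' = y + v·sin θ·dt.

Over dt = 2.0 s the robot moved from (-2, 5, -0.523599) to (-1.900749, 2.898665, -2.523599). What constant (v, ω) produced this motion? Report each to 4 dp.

Δθ = -2.523599 − -0.523599 = -2.000000
ω = Δθ/dt = -2.000000/2.0 = -1.0000
R = −Δy/(cos θ' − cos θ) = -1.2500
v = R·ω = -1.2500·-1.0000 = 1.2500

v = 1.2500, ω = -1.0000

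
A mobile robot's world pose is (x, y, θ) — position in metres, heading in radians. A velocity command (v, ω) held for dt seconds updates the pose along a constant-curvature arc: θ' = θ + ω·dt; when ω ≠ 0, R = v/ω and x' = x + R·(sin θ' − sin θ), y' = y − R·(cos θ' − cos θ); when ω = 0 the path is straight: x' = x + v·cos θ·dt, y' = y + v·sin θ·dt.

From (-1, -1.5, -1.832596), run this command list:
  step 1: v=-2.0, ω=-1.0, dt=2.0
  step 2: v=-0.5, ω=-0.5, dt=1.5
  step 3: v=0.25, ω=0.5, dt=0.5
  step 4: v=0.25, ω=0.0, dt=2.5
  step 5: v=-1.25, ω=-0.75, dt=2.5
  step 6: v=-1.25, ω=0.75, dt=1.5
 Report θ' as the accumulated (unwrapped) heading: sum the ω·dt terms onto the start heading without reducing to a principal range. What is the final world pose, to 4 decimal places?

(-0.5523, -3.7552, -5.0826)

step 1: θ'=-3.8326 (R=2.0000) → pose (2.2065, -0.4764, -3.8326)
step 2: θ'=-4.5826 (R=1.0000) → pose (2.5608, -1.1176, -4.5826)
step 3: θ'=-4.3326 (R=0.5000) → pose (2.5293, -0.9970, -4.3326)
step 4: θ'=-4.3326 (straight) → pose (2.2976, -0.4165, -4.3326)
step 5: θ'=-6.2076 (R=1.6667) → pose (0.8756, -2.6963, -6.2076)
step 6: θ'=-5.0826 (R=-1.6667) → pose (-0.5523, -3.7552, -5.0826)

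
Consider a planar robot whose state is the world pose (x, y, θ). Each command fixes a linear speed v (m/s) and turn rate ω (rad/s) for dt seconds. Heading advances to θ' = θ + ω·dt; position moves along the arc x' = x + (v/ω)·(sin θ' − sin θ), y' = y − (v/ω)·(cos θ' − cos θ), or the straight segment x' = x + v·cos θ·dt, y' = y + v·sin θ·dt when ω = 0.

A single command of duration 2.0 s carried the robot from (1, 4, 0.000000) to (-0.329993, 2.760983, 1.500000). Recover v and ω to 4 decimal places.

Δθ = 1.500000 − 0.000000 = 1.500000
ω = Δθ/dt = 1.500000/2.0 = 0.7500
R = Δx/(sin θ' − sin θ) = -1.3333
v = R·ω = -1.3333·0.7500 = -1.0000

v = -1.0000, ω = 0.7500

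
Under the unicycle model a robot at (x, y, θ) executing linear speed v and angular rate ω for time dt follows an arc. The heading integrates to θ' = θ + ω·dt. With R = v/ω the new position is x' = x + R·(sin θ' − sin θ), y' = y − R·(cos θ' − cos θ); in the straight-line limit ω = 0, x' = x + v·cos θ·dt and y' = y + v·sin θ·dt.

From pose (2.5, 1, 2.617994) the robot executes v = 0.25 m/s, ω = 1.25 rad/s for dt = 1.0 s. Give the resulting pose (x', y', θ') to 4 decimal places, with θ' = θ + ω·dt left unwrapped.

θ' = 2.6180 + 1.25·1.0 = 3.8680
R = v/ω = 0.25/1.25 = 0.2000
x' = 2.5 + 0.2000·(sin 3.8680 − sin 2.6180) = 2.2672
y' = 1 − 0.2000·(cos 3.8680 − cos 2.6180) = 0.9763

(2.2672, 0.9763, 3.8680)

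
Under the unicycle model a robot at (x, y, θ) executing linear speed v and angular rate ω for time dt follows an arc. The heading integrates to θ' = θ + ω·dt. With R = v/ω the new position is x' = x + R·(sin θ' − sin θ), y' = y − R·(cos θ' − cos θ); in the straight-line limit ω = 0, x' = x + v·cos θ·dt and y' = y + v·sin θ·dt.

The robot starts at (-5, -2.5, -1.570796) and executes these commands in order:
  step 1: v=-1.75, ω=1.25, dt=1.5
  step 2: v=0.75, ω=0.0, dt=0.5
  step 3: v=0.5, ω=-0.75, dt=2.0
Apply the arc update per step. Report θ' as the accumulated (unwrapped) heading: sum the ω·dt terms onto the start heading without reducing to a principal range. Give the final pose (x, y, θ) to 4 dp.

step 1: θ'=0.3042 (R=-1.4000) → pose (-6.8193, -1.1643, 0.3042)
step 2: θ'=0.3042 (straight) → pose (-6.4616, -1.0520, 0.3042)
step 3: θ'=-1.1958 (R=-0.6667) → pose (-5.6415, -1.4438, -1.1958)

(-5.6415, -1.4438, -1.1958)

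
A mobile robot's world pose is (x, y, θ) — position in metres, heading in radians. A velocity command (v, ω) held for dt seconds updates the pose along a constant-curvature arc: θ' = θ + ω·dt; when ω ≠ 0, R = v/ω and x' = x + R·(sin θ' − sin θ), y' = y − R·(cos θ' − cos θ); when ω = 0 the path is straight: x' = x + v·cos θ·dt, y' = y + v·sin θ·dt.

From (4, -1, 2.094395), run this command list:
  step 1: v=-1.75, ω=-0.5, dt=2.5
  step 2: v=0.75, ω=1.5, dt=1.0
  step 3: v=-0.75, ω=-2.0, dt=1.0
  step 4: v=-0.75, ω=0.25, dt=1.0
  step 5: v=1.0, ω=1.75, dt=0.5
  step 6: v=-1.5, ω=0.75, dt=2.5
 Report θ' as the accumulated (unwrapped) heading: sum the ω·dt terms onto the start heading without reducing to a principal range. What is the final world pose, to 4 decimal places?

step 1: θ'=0.8444 (R=3.5000) → pose (3.5854, -5.0746, 0.8444)
step 2: θ'=2.3444 (R=0.5000) → pose (3.5693, -4.3932, 2.3444)
step 3: θ'=0.3444 (R=0.3750) → pose (3.4277, -5.0082, 0.3444)
step 4: θ'=0.5944 (R=-3.0000) → pose (2.7605, -5.3466, 0.5944)
step 5: θ'=1.4694 (R=0.5714) → pose (3.0090, -4.9310, 1.4694)
step 6: θ'=3.3444 (R=-2.0000) → pose (5.4016, -7.0925, 3.3444)

(5.4016, -7.0925, 3.3444)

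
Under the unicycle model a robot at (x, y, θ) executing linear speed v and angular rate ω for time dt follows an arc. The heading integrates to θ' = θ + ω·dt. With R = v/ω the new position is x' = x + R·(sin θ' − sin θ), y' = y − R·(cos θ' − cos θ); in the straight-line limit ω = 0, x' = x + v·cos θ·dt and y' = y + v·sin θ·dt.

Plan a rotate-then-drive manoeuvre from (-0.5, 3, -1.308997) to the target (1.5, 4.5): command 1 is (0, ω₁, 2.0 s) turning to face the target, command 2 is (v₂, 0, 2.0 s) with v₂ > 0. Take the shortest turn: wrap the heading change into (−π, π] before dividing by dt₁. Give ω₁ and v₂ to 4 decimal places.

ω₁ = 0.9762, v₂ = 1.2500

heading to target = atan2(4.5−3, 1.5−-0.5) = 0.6435
Δθ = wrap(0.6435 − -1.3090) = 1.9525; ω₁ = Δθ/dt₁ = 0.9762
distance = √((1.5−-0.5)² + (4.5−3)²) = 2.5000; v₂ = distance/dt₂ = 1.2500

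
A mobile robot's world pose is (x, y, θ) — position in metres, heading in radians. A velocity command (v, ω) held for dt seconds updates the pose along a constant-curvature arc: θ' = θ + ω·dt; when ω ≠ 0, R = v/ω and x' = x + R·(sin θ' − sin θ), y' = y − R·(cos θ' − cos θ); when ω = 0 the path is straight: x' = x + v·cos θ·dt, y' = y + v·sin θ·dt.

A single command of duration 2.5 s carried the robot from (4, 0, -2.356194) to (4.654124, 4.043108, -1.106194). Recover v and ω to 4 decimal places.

v = -1.7500, ω = 0.5000

Δθ = -1.106194 − -2.356194 = 1.250000
ω = Δθ/dt = 1.250000/2.5 = 0.5000
R = −Δy/(cos θ' − cos θ) = -3.5000
v = R·ω = -3.5000·0.5000 = -1.7500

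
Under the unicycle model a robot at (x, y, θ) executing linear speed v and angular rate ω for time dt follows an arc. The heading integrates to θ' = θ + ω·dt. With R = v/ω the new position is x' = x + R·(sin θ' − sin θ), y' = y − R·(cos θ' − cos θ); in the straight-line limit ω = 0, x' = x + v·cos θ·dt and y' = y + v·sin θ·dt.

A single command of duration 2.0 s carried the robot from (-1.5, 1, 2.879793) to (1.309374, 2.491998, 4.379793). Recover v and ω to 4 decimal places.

Δθ = 4.379793 − 2.879793 = 1.500000
ω = Δθ/dt = 1.500000/2.0 = 0.7500
R = Δx/(sin θ' − sin θ) = -2.3333
v = R·ω = -2.3333·0.7500 = -1.7500

v = -1.7500, ω = 0.7500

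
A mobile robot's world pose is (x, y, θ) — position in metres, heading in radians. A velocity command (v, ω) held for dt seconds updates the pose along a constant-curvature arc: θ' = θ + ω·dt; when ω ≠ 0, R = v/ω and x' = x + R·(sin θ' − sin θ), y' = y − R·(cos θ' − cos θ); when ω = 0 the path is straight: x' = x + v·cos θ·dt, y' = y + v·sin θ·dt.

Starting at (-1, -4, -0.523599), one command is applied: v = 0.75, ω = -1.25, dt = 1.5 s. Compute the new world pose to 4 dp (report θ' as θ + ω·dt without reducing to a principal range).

θ' = -0.5236 + -1.25·1.5 = -2.3986
R = v/ω = 0.75/-1.25 = -0.6000
x' = -1 + -0.6000·(sin -2.3986 − sin -0.5236) = -0.8941
y' = -4 − -0.6000·(cos -2.3986 − cos -0.5236) = -4.9615

(-0.8941, -4.9615, -2.3986)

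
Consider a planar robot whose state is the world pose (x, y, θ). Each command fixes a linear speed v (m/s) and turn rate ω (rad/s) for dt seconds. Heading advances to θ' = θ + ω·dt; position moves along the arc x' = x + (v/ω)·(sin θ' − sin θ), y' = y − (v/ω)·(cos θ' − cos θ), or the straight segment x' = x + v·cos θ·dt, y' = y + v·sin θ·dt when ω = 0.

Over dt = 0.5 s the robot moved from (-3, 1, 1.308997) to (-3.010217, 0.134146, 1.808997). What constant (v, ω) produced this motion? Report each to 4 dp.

v = -1.7500, ω = 1.0000

Δθ = 1.808997 − 1.308997 = 0.500000
ω = Δθ/dt = 0.500000/0.5 = 1.0000
R = −Δy/(cos θ' − cos θ) = -1.7500
v = R·ω = -1.7500·1.0000 = -1.7500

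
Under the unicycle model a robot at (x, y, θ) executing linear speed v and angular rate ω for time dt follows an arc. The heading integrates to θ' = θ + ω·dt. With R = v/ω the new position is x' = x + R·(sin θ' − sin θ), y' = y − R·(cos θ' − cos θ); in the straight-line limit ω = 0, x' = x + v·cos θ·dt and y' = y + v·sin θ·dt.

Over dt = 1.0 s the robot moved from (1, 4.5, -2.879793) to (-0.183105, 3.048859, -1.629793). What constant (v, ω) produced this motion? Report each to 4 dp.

v = 2.0000, ω = 1.2500

Δθ = -1.629793 − -2.879793 = 1.250000
ω = Δθ/dt = 1.250000/1.0 = 1.2500
R = −Δy/(cos θ' − cos θ) = 1.6000
v = R·ω = 1.6000·1.2500 = 2.0000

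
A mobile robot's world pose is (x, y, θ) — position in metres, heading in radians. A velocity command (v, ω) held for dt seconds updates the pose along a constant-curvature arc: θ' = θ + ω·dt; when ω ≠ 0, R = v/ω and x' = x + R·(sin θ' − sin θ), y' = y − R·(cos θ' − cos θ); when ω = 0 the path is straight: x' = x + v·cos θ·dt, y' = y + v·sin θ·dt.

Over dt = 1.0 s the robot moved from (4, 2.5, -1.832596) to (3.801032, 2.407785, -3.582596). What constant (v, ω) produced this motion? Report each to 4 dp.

v = 0.2500, ω = -1.7500

Δθ = -3.582596 − -1.832596 = -1.750000
ω = Δθ/dt = -1.750000/1.0 = -1.7500
R = Δx/(sin θ' − sin θ) = -0.1429
v = R·ω = -0.1429·-1.7500 = 0.2500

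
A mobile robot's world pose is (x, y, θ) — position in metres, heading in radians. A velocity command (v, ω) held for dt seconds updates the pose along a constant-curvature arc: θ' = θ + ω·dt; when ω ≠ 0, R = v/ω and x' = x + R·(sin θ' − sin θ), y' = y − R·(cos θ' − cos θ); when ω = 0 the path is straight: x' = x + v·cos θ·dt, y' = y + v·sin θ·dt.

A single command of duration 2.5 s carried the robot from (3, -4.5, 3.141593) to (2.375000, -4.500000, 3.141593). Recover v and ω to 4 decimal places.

Δθ = 3.141593 − 3.141593 = 0.000000
ω = Δθ/dt = 0.000000/2.5 = 0.0000
ω = 0 → v = (Δx·cos θ + Δy·sin θ)/dt = 0.2500

v = 0.2500, ω = 0.0000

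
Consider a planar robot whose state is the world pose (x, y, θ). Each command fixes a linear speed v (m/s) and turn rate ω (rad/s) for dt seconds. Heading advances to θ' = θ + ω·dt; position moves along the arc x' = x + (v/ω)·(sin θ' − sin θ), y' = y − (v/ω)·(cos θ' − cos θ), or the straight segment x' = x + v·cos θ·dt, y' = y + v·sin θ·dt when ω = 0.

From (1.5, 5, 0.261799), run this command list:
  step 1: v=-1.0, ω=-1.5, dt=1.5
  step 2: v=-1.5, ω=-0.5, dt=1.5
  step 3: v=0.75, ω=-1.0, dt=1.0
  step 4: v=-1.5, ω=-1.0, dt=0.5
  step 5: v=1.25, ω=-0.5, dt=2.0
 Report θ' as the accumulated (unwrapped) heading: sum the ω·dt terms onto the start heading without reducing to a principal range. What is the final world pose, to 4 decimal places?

(2.1207, 9.3670, -5.2382)

step 1: θ'=-1.9882 (R=0.6667) → pose (0.7180, 5.9142, -1.9882)
step 2: θ'=-2.7382 (R=3.0000) → pose (2.2828, 7.4572, -2.7382)
step 3: θ'=-3.7382 (R=-0.7500) → pose (1.5671, 7.5266, -3.7382)
step 4: θ'=-4.2382 (R=1.5000) → pose (2.0588, 6.9707, -4.2382)
step 5: θ'=-5.2382 (R=-2.5000) → pose (2.1207, 9.3670, -5.2382)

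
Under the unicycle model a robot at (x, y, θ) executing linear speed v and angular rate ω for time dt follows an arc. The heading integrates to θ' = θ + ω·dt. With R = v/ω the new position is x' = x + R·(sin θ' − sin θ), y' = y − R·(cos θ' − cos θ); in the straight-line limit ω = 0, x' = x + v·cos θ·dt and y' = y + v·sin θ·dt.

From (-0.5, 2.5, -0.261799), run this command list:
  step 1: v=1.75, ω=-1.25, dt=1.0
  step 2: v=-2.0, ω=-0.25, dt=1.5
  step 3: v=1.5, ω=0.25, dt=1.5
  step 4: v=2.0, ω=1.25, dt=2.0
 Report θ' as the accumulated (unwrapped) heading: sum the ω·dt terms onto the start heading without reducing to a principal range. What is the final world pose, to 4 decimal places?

(3.5640, 1.1837, 0.9882)

step 1: θ'=-1.5118 (R=-1.4000) → pose (0.5352, 1.2303, -1.5118)
step 2: θ'=-1.8868 (R=8.0000) → pose (0.9174, 4.1881, -1.8868)
step 3: θ'=-1.5118 (R=6.0000) → pose (0.6308, 1.9697, -1.5118)
step 4: θ'=0.9882 (R=1.6000) → pose (3.5640, 1.1837, 0.9882)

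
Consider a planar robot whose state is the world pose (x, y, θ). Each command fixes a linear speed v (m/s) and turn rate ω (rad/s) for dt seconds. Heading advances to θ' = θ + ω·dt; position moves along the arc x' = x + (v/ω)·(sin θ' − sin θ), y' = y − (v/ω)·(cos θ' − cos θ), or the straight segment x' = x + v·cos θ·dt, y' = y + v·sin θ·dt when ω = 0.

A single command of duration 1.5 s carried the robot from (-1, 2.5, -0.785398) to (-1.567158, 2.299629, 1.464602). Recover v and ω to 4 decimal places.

v = -0.5000, ω = 1.5000

Δθ = 1.464602 − -0.785398 = 2.250000
ω = Δθ/dt = 2.250000/1.5 = 1.5000
R = Δx/(sin θ' − sin θ) = -0.3333
v = R·ω = -0.3333·1.5000 = -0.5000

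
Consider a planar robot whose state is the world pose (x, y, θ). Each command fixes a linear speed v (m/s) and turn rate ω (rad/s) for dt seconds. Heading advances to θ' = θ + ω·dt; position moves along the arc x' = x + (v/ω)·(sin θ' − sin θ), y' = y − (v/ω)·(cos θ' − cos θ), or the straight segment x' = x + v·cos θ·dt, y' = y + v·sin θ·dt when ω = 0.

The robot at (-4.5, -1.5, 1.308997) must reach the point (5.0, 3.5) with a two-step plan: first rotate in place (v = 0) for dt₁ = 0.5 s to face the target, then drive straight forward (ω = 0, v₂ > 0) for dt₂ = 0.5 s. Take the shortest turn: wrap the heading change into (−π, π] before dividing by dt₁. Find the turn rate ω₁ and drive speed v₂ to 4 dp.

ω₁ = -1.6490, v₂ = 21.4709

heading to target = atan2(3.5−-1.5, 5−-4.5) = 0.4845
Δθ = wrap(0.4845 − 1.3090) = -0.8245; ω₁ = Δθ/dt₁ = -1.6490
distance = √((5−-4.5)² + (3.5−-1.5)²) = 10.7355; v₂ = distance/dt₂ = 21.4709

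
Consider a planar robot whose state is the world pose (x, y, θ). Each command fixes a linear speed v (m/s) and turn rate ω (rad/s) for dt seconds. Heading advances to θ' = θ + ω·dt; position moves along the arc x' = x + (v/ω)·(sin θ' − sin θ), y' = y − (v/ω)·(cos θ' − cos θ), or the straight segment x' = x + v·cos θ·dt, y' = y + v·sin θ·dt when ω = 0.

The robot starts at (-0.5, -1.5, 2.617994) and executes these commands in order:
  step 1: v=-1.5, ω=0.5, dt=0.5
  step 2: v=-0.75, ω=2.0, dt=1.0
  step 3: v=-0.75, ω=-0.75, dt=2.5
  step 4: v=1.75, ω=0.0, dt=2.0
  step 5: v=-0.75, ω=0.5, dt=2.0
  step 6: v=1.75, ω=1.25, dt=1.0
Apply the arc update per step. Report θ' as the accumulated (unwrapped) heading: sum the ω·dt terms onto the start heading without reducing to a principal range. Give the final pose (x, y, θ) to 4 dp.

(-0.4683, -0.8449, 5.2430)

step 1: θ'=2.8680 (R=-3.0000) → pose (0.1894, -1.7903, 2.8680)
step 2: θ'=4.8680 (R=-0.3750) → pose (0.6612, -1.3712, 4.8680)
step 3: θ'=2.9930 (R=1.0000) → pose (1.7972, -0.2272, 2.9930)
step 4: θ'=2.9930 (straight) → pose (-1.6643, 0.2910, 2.9930)
step 5: θ'=3.9930 (R=-1.5000) → pose (-0.3139, 0.7860, 3.9930)
step 6: θ'=5.2430 (R=1.4000) → pose (-0.4683, -0.8449, 5.2430)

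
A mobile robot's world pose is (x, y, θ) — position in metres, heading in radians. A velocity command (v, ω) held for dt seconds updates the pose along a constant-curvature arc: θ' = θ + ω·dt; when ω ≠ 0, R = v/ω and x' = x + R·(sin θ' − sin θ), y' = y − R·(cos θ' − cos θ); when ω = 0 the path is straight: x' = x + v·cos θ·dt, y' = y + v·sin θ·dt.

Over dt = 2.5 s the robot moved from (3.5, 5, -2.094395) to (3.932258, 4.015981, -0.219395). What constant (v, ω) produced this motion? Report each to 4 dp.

Δθ = -0.219395 − -2.094395 = 1.875000
ω = Δθ/dt = 1.875000/2.5 = 0.7500
R = −Δy/(cos θ' − cos θ) = 0.6667
v = R·ω = 0.6667·0.7500 = 0.5000

v = 0.5000, ω = 0.7500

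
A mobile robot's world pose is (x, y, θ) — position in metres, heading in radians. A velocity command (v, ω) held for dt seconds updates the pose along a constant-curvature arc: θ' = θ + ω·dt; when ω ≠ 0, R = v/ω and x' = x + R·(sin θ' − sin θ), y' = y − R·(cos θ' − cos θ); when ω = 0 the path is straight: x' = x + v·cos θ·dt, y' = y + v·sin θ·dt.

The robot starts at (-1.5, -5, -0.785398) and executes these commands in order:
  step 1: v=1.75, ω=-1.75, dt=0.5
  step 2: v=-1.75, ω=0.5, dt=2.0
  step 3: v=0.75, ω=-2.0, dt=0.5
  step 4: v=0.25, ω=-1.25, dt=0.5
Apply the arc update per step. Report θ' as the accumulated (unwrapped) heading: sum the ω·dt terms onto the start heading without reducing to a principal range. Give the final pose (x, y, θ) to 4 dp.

(-2.4547, -3.1622, -2.2854)

step 1: θ'=-1.6604 (R=-1.0000) → pose (-1.2111, -5.7966, -1.6604)
step 2: θ'=-0.6604 (R=-3.5000) → pose (-2.5501, -2.7193, -0.6604)
step 3: θ'=-1.6604 (R=-0.3750) → pose (-2.4066, -3.0490, -1.6604)
step 4: θ'=-2.2854 (R=-0.2000) → pose (-2.4547, -3.1622, -2.2854)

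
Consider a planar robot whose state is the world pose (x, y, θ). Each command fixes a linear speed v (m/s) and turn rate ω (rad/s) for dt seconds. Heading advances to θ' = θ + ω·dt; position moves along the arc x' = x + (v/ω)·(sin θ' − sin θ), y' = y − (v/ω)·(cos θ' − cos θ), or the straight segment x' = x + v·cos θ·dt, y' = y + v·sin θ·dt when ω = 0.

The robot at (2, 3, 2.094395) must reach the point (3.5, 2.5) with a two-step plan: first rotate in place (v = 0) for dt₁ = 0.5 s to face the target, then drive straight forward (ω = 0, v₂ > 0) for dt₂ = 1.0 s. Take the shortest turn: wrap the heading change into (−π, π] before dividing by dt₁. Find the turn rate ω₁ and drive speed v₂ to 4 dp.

heading to target = atan2(2.5−3, 3.5−2) = -0.3218
Δθ = wrap(-0.3218 − 2.0944) = -2.4161; ω₁ = Δθ/dt₁ = -4.8323
distance = √((3.5−2)² + (2.5−3)²) = 1.5811; v₂ = distance/dt₂ = 1.5811

ω₁ = -4.8323, v₂ = 1.5811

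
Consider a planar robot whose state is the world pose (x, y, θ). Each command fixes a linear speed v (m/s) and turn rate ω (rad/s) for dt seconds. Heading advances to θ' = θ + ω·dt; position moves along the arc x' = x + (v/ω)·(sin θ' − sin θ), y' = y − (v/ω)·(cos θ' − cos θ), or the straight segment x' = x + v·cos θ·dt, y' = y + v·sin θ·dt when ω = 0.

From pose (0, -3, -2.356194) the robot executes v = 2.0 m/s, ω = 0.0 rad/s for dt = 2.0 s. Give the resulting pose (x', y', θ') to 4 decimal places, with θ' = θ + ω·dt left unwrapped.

(-2.8284, -5.8284, -2.3562)

θ' = -2.3562 + 0.0·2.0 = -2.3562
ω = 0 → straight: x' = 0 + 2.0·cos(-2.3562)·2.0 = -2.8284
y' = -3 + 2.0·sin(-2.3562)·2.0 = -5.8284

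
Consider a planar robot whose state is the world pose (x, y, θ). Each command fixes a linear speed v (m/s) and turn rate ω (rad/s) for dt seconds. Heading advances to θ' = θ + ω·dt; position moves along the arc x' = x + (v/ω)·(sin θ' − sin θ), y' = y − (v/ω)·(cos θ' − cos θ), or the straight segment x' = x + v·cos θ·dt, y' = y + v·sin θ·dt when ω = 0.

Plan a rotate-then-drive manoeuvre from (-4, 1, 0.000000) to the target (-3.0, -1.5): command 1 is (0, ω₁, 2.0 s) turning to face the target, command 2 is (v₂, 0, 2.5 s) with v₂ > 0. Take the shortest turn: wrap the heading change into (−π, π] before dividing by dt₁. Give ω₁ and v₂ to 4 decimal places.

heading to target = atan2(-1.5−1, -3−-4) = -1.1903
Δθ = wrap(-1.1903 − 0.0000) = -1.1903; ω₁ = Δθ/dt₁ = -0.5951
distance = √((-3−-4)² + (-1.5−1)²) = 2.6926; v₂ = distance/dt₂ = 1.0770

ω₁ = -0.5951, v₂ = 1.0770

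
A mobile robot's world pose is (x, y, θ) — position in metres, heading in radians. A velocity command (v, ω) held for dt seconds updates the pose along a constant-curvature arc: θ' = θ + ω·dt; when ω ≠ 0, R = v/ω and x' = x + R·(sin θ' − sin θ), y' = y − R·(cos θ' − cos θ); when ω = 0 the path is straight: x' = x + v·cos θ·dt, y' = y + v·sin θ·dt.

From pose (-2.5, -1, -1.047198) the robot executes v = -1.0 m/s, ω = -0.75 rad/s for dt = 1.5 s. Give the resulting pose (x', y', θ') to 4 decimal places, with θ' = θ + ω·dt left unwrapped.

(-2.4447, 0.4211, -2.1722)

θ' = -1.0472 + -0.75·1.5 = -2.1722
R = v/ω = -1.0/-0.75 = 1.3333
x' = -2.5 + 1.3333·(sin -2.1722 − sin -1.0472) = -2.4447
y' = -1 − 1.3333·(cos -2.1722 − cos -1.0472) = 0.4211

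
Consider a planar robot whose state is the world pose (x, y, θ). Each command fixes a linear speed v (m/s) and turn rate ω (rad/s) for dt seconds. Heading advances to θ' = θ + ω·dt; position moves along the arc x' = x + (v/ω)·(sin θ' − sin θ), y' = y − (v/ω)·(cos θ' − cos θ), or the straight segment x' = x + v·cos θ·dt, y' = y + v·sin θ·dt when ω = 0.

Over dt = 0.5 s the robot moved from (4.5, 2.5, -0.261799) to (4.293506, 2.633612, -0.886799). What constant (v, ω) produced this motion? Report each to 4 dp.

Δθ = -0.886799 − -0.261799 = -0.625000
ω = Δθ/dt = -0.625000/0.5 = -1.2500
R = Δx/(sin θ' − sin θ) = 0.4000
v = R·ω = 0.4000·-1.2500 = -0.5000

v = -0.5000, ω = -1.2500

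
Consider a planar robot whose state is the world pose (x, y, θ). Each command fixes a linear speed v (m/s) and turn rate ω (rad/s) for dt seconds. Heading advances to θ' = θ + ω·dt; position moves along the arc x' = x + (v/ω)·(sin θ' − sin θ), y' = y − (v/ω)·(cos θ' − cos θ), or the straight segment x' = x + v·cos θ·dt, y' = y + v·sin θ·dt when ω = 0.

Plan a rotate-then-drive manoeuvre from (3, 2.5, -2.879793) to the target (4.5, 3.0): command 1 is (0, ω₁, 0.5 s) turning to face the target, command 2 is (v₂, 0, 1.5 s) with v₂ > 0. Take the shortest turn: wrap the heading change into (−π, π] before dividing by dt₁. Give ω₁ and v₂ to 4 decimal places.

ω₁ = -6.1633, v₂ = 1.0541

heading to target = atan2(3−2.5, 4.5−3) = 0.3218
Δθ = wrap(0.3218 − -2.8798) = -3.0816; ω₁ = Δθ/dt₁ = -6.1633
distance = √((4.5−3)² + (3−2.5)²) = 1.5811; v₂ = distance/dt₂ = 1.0541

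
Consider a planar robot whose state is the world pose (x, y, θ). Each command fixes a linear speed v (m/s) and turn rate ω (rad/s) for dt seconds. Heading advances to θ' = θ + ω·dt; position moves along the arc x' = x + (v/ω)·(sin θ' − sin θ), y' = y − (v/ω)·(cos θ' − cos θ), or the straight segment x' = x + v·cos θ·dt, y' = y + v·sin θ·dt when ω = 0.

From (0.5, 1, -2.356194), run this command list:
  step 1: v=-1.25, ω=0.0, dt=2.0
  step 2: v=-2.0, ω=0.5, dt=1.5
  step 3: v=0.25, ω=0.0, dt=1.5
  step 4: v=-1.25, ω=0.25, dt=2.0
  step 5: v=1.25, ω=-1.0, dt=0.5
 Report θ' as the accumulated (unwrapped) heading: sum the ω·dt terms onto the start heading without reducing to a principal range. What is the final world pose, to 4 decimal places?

step 1: θ'=-2.3562 (straight) → pose (2.2678, 2.7678, -2.3562)
step 2: θ'=-1.6062 (R=-4.0000) → pose (3.4368, 5.4546, -1.6062)
step 3: θ'=-1.6062 (straight) → pose (3.4236, 5.0799, -1.6062)
step 4: θ'=-1.1062 (R=-5.0000) → pose (2.8967, 7.4972, -1.1062)
step 5: θ'=-1.6062 (R=-1.2500) → pose (3.0284, 6.8928, -1.6062)

(3.0284, 6.8928, -1.6062)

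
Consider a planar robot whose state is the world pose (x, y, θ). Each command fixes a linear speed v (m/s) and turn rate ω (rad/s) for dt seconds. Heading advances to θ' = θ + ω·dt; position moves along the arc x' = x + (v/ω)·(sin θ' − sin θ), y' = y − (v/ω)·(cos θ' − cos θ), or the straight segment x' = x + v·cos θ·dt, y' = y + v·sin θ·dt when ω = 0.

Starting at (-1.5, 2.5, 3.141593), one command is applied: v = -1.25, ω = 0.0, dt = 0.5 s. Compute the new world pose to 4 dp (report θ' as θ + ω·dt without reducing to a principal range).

(-0.8750, 2.5000, 3.1416)

θ' = 3.1416 + 0.0·0.5 = 3.1416
ω = 0 → straight: x' = -1.5 + -1.25·cos(3.1416)·0.5 = -0.8750
y' = 2.5 + -1.25·sin(3.1416)·0.5 = 2.5000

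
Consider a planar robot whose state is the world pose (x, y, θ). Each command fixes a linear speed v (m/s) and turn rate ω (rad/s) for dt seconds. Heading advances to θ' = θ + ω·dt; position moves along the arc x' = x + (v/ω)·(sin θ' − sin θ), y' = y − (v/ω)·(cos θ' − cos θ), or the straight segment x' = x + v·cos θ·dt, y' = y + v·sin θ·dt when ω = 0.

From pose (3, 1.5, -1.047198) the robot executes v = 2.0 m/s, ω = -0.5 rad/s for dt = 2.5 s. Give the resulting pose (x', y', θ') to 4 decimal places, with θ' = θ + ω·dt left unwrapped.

(2.5262, -3.1567, -2.2972)

θ' = -1.0472 + -0.5·2.5 = -2.2972
R = v/ω = 2.0/-0.5 = -4.0000
x' = 3 + -4.0000·(sin -2.2972 − sin -1.0472) = 2.5262
y' = 1.5 − -4.0000·(cos -2.2972 − cos -1.0472) = -3.1567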